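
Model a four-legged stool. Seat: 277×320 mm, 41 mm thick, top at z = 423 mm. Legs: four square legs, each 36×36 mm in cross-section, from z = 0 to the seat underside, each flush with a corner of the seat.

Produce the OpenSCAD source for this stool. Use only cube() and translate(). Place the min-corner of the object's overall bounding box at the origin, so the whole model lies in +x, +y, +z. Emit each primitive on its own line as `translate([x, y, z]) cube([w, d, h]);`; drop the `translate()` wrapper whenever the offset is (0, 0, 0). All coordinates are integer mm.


// leg_h = 423 - 41 = 382
translate([0, 0, 382]) cube([277, 320, 41]);
cube([36, 36, 382]);
translate([241, 0, 0]) cube([36, 36, 382]);
translate([0, 284, 0]) cube([36, 36, 382]);
translate([241, 284, 0]) cube([36, 36, 382]);


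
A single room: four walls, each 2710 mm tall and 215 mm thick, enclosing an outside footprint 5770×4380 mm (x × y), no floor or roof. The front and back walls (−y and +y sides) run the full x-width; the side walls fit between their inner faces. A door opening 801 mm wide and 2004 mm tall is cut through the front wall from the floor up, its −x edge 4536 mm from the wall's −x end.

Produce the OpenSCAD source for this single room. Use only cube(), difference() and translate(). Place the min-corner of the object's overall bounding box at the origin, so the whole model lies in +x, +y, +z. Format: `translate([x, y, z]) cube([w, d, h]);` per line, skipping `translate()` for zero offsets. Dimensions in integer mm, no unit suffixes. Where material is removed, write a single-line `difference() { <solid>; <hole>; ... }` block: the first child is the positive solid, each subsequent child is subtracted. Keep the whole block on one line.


difference() { cube([5770, 215, 2710]); translate([4536, 0, 0]) cube([801, 215, 2004]); }
translate([0, 4165, 0]) cube([5770, 215, 2710]);
translate([0, 215, 0]) cube([215, 3950, 2710]);
translate([5555, 215, 0]) cube([215, 3950, 2710]);


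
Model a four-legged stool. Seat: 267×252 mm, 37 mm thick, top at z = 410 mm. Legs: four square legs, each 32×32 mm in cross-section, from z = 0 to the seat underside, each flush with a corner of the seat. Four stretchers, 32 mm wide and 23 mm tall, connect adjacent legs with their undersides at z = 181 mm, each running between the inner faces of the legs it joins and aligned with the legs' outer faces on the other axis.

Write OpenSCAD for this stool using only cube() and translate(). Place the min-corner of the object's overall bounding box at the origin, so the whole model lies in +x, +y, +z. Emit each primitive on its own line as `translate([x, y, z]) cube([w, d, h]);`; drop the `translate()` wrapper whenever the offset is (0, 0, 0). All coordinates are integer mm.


translate([0, 0, 373]) cube([267, 252, 37]);
cube([32, 32, 373]);
translate([235, 0, 0]) cube([32, 32, 373]);
translate([0, 220, 0]) cube([32, 32, 373]);
translate([235, 220, 0]) cube([32, 32, 373]);
translate([32, 0, 181]) cube([203, 32, 23]);
translate([32, 220, 181]) cube([203, 32, 23]);
translate([0, 32, 181]) cube([32, 188, 23]);
translate([235, 32, 181]) cube([32, 188, 23]);


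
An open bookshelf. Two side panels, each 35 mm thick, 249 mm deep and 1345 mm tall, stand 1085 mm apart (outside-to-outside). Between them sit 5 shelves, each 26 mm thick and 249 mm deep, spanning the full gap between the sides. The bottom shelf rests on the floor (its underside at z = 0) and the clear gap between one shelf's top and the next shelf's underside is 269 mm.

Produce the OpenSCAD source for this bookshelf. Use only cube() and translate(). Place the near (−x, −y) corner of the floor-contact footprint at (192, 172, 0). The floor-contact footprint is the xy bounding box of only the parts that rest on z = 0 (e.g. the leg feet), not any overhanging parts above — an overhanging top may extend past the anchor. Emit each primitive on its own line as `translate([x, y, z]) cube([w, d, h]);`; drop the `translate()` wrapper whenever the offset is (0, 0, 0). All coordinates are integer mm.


translate([192, 172, 0]) cube([35, 249, 1345]);
translate([1242, 172, 0]) cube([35, 249, 1345]);
translate([227, 172, 0]) cube([1015, 249, 26]);
translate([227, 172, 295]) cube([1015, 249, 26]);
translate([227, 172, 590]) cube([1015, 249, 26]);
translate([227, 172, 885]) cube([1015, 249, 26]);
translate([227, 172, 1180]) cube([1015, 249, 26]);


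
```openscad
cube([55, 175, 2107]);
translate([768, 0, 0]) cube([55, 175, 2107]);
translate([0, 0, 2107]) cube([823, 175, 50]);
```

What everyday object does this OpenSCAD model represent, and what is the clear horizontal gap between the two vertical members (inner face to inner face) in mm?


A door frame. The clear opening width is 713 mm.

Two 2107 mm tall posts with a header on top — a door frame. The left jamb is 55 mm wide at x = 0; the right jamb starts at x = 768. The clear opening is 768 − 55 = 713 mm.


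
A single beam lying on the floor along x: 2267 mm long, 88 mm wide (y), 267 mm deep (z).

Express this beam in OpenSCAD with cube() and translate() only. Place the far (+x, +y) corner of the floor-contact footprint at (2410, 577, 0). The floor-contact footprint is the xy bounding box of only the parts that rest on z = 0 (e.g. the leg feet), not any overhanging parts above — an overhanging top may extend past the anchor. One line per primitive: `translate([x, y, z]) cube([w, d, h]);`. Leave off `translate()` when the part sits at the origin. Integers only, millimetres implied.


translate([143, 489, 0]) cube([2267, 88, 267]);


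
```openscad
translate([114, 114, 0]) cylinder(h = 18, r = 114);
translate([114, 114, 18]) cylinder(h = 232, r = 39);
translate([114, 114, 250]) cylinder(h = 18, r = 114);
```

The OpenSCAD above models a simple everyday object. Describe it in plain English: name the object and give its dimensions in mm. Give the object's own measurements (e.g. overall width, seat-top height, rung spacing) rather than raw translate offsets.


A spool: two coaxial disc flanges of radius 114 mm and thickness 18 mm, joined by a core cylinder of radius 39 mm and height 232 mm. The lower flange rests on z = 0 and the three cylinders share a vertical axis.


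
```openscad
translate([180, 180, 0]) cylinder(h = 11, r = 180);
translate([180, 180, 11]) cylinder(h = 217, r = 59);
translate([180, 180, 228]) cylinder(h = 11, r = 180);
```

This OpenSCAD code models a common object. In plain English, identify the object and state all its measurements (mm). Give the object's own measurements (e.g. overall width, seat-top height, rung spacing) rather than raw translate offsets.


A spool: two coaxial disc flanges of radius 180 mm and thickness 11 mm, joined by a core cylinder of radius 59 mm and height 217 mm. The lower flange rests on z = 0 and the three cylinders share a vertical axis.


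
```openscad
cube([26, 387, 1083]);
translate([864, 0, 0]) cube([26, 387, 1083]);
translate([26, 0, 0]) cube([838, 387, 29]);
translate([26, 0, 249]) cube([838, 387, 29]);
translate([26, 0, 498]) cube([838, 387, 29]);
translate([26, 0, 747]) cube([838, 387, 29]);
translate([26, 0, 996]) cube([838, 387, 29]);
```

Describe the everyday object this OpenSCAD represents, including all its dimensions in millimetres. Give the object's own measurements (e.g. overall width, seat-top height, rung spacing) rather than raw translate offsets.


An open bookshelf. Two side panels, each 26 mm thick, 387 mm deep and 1083 mm tall, stand 890 mm apart (outside-to-outside). Between them sit 5 shelves, each 29 mm thick and 387 mm deep, spanning the full gap between the sides. The bottom shelf rests on the floor (its underside at z = 0) and the clear gap between one shelf's top and the next shelf's underside is 220 mm.


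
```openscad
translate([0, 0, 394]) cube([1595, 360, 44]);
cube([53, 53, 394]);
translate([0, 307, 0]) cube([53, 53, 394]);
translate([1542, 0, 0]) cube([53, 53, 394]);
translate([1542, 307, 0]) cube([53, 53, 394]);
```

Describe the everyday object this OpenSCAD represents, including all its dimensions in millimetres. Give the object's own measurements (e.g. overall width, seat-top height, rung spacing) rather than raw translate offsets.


A long wooden bench with a 1595 mm (x) × 360 mm (y) seat, 44 mm thick, its top surface 438 mm above the floor. Four 53 mm square legs at the seat corners, flush with the edges, run from z = 0 to the seat underside.


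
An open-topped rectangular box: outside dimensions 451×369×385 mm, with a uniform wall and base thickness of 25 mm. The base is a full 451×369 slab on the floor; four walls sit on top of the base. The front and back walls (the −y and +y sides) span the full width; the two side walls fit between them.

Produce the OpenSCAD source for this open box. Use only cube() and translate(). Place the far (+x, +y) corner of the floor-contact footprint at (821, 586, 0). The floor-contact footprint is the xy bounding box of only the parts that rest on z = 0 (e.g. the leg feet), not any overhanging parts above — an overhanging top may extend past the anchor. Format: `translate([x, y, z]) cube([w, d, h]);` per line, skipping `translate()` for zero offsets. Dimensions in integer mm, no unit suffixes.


translate([370, 217, 0]) cube([451, 369, 25]);
translate([370, 217, 25]) cube([451, 25, 360]);
translate([370, 561, 25]) cube([451, 25, 360]);
translate([370, 242, 25]) cube([25, 319, 360]);
translate([796, 242, 25]) cube([25, 319, 360]);


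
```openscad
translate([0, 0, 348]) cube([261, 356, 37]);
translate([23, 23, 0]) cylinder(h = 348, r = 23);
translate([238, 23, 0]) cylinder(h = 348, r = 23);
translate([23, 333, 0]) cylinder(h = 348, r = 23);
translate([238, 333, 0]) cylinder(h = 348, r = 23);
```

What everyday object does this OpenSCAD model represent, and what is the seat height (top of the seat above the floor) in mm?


A stool. The seat height is 385 mm.

A 261×356×37 slab at z = 348 on four corner cylinders — a stool. The seat top is 348 + 37 = 385 mm.


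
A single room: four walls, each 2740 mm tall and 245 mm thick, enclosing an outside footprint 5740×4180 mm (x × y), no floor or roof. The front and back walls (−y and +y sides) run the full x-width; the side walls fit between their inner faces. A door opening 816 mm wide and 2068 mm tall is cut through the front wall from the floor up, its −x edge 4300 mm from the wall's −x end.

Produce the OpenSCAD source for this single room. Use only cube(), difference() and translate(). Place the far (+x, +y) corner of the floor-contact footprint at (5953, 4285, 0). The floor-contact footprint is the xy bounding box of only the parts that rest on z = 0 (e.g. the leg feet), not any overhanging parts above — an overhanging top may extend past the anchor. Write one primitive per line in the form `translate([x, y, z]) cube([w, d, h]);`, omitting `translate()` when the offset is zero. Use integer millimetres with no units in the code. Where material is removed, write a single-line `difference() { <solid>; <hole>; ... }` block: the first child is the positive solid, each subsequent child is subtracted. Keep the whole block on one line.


difference() { translate([213, 105, 0]) cube([5740, 245, 2740]); translate([4513, 105, 0]) cube([816, 245, 2068]); }
translate([213, 4040, 0]) cube([5740, 245, 2740]);
translate([213, 350, 0]) cube([245, 3690, 2740]);
translate([5708, 350, 0]) cube([245, 3690, 2740]);


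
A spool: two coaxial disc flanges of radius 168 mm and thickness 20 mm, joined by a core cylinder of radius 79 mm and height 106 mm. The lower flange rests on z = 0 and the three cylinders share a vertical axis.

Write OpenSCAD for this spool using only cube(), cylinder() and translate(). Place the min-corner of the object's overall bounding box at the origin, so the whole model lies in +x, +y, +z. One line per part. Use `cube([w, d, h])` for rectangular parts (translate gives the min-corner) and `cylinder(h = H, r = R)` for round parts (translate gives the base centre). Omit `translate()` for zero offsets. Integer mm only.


translate([168, 168, 0]) cylinder(h = 20, r = 168);
translate([168, 168, 20]) cylinder(h = 106, r = 79);
translate([168, 168, 126]) cylinder(h = 20, r = 168);


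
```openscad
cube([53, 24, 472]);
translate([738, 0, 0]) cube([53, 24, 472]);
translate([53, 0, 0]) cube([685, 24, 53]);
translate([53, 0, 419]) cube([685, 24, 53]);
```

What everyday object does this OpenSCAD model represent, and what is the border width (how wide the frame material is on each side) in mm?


A picture frame. The border width is 53 mm.

Four thin pieces enclosing a rectangular opening — a picture frame. The two full-height stiles are 472 mm tall; the top rail sits at z = 419 and is 53 mm tall, so the border above the opening is 472 − 419 = 53 mm, matching the stile x-width.


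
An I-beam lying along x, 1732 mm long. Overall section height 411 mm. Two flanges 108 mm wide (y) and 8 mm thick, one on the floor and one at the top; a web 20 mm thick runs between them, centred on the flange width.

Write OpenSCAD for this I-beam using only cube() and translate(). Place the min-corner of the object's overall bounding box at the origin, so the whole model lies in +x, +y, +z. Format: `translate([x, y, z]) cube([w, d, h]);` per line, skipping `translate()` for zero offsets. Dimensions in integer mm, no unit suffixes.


cube([1732, 108, 8]);
translate([0, 44, 8]) cube([1732, 20, 395]);
translate([0, 0, 403]) cube([1732, 108, 8]);


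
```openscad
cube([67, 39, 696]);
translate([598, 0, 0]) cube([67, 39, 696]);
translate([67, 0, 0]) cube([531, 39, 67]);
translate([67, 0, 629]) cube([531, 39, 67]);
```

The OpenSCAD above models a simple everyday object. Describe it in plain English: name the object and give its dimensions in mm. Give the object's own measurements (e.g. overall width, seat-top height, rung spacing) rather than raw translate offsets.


A rectangular picture frame lying in the x–z plane (depth along y). The opening is 531 mm wide (x) by 562 mm tall (z), surrounded by a border 67 mm wide on all four sides. The frame is 39 mm deep and is made of two full-height vertical stiles with two horizontal rails fitted between them.


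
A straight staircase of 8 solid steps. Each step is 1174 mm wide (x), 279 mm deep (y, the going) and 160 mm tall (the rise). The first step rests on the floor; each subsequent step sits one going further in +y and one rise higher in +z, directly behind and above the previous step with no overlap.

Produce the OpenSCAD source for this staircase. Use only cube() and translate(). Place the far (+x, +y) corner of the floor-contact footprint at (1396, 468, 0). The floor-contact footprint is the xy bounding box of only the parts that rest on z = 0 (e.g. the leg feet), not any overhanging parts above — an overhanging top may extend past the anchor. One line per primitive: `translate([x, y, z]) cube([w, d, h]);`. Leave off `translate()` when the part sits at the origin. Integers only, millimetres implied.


translate([222, 189, 0]) cube([1174, 279, 160]);
translate([222, 468, 160]) cube([1174, 279, 160]);
translate([222, 747, 320]) cube([1174, 279, 160]);
translate([222, 1026, 480]) cube([1174, 279, 160]);
translate([222, 1305, 640]) cube([1174, 279, 160]);
translate([222, 1584, 800]) cube([1174, 279, 160]);
translate([222, 1863, 960]) cube([1174, 279, 160]);
translate([222, 2142, 1120]) cube([1174, 279, 160]);


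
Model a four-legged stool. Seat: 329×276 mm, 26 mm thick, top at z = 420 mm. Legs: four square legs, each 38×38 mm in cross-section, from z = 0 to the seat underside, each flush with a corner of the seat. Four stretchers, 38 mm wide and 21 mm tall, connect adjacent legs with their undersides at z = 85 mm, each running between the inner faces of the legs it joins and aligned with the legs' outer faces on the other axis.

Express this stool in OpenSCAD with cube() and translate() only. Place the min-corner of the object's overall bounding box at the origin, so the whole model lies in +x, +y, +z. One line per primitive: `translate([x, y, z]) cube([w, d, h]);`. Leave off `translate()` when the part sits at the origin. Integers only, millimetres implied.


translate([0, 0, 394]) cube([329, 276, 26]);
cube([38, 38, 394]);
translate([291, 0, 0]) cube([38, 38, 394]);
translate([0, 238, 0]) cube([38, 38, 394]);
translate([291, 238, 0]) cube([38, 38, 394]);
translate([38, 0, 85]) cube([253, 38, 21]);
translate([38, 238, 85]) cube([253, 38, 21]);
translate([0, 38, 85]) cube([38, 200, 21]);
translate([291, 38, 85]) cube([38, 200, 21]);


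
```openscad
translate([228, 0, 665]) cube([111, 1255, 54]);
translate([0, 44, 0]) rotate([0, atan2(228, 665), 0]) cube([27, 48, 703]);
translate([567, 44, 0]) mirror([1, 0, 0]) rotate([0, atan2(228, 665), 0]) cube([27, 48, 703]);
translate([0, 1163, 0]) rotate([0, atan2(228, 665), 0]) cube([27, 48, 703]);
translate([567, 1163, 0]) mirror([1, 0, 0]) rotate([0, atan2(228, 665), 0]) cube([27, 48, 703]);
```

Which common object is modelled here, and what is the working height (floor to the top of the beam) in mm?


A sawhorse. The overall height is 719 mm.

A beam across two mirrored pairs of raked legs — a sawhorse. The beam's underside is at z = 665 (matching the legs' vertical rise in atan2(228, 665)) and the beam is 54 mm tall, so its top is at 665 + 54 = 719 mm. The raked legs top out at the beam's underside, so that is the highest point.


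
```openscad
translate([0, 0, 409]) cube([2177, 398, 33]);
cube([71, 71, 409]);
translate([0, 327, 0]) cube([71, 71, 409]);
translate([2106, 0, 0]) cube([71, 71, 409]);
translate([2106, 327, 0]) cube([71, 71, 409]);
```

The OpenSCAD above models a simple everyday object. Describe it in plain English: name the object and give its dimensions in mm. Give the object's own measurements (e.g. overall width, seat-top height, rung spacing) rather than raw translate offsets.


A long wooden bench with a 2177 mm (x) × 398 mm (y) seat, 33 mm thick, its top surface 442 mm above the floor. Four 71 mm square legs at the seat corners, flush with the edges, run from z = 0 to the seat underside.


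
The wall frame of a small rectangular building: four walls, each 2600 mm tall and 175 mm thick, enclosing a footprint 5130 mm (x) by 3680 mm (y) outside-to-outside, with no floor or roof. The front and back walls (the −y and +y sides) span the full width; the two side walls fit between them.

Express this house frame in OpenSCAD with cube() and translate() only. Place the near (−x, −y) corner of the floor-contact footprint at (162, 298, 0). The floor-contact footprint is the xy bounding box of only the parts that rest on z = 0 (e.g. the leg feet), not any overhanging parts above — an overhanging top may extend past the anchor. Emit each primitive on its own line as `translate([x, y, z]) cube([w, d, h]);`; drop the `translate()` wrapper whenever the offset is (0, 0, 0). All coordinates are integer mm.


translate([162, 298, 0]) cube([5130, 175, 2600]);
translate([162, 3803, 0]) cube([5130, 175, 2600]);
translate([162, 473, 0]) cube([175, 3330, 2600]);
translate([5117, 473, 0]) cube([175, 3330, 2600]);


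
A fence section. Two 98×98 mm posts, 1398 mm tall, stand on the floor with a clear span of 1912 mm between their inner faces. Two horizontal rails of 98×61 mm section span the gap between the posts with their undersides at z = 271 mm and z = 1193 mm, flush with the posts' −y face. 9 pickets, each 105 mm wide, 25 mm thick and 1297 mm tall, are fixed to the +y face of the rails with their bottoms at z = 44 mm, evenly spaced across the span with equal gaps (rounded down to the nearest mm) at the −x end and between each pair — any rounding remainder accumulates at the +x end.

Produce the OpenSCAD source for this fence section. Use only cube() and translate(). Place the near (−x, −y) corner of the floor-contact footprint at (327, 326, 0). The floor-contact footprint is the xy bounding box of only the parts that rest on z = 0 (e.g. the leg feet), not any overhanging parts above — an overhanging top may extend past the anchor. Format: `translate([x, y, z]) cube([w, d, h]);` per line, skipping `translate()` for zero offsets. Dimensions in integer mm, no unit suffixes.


translate([327, 326, 0]) cube([98, 98, 1398]);
translate([2337, 326, 0]) cube([98, 98, 1398]);
translate([425, 326, 271]) cube([1912, 98, 61]);
translate([425, 326, 1193]) cube([1912, 98, 61]);
translate([521, 424, 44]) cube([105, 25, 1297]);
translate([722, 424, 44]) cube([105, 25, 1297]);
translate([923, 424, 44]) cube([105, 25, 1297]);
translate([1124, 424, 44]) cube([105, 25, 1297]);
translate([1325, 424, 44]) cube([105, 25, 1297]);
translate([1526, 424, 44]) cube([105, 25, 1297]);
translate([1727, 424, 44]) cube([105, 25, 1297]);
translate([1928, 424, 44]) cube([105, 25, 1297]);
translate([2129, 424, 44]) cube([105, 25, 1297]);


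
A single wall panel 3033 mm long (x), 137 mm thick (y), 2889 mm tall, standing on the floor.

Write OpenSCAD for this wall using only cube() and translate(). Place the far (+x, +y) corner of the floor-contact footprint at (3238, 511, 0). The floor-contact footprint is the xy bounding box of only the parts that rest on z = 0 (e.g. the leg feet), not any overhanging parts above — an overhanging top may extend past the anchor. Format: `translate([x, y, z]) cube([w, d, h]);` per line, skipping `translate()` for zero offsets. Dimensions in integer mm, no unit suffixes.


translate([205, 374, 0]) cube([3033, 137, 2889]);


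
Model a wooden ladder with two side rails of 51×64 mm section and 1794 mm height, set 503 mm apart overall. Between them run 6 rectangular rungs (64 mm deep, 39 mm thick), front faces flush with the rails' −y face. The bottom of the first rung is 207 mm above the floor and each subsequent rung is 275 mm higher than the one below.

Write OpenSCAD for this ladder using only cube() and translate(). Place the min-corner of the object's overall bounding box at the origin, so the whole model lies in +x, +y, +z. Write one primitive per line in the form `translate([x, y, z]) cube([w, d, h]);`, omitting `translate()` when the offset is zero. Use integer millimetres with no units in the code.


cube([51, 64, 1794]);
translate([452, 0, 0]) cube([51, 64, 1794]);
translate([51, 0, 207]) cube([401, 64, 39]);
translate([51, 0, 482]) cube([401, 64, 39]);
translate([51, 0, 757]) cube([401, 64, 39]);
translate([51, 0, 1032]) cube([401, 64, 39]);
translate([51, 0, 1307]) cube([401, 64, 39]);
translate([51, 0, 1582]) cube([401, 64, 39]);


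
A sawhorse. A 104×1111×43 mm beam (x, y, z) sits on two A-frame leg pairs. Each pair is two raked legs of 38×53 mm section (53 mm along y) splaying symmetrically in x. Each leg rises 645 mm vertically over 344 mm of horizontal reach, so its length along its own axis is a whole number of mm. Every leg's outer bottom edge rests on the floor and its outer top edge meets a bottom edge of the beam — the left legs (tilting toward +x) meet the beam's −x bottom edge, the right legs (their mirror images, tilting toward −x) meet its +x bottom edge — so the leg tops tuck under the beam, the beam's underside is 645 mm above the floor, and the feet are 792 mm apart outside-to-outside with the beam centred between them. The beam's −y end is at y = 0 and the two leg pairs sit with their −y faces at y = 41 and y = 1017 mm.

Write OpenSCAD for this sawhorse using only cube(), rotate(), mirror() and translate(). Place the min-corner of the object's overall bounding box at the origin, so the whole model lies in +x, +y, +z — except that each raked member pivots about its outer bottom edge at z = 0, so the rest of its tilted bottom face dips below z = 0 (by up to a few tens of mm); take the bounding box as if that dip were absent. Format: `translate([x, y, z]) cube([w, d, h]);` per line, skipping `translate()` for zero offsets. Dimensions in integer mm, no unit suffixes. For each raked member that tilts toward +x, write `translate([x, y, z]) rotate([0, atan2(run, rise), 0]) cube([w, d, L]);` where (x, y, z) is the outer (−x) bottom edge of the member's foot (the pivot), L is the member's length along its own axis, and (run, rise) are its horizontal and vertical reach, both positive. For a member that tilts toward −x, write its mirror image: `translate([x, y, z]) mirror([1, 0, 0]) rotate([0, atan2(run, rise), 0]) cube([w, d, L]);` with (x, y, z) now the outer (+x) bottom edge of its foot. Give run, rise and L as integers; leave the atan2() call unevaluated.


translate([344, 0, 645]) cube([104, 1111, 43]);
translate([0, 41, 0]) rotate([0, atan2(344, 645), 0]) cube([38, 53, 731]);
translate([792, 41, 0]) mirror([1, 0, 0]) rotate([0, atan2(344, 645), 0]) cube([38, 53, 731]);
translate([0, 1017, 0]) rotate([0, atan2(344, 645), 0]) cube([38, 53, 731]);
translate([792, 1017, 0]) mirror([1, 0, 0]) rotate([0, atan2(344, 645), 0]) cube([38, 53, 731]);


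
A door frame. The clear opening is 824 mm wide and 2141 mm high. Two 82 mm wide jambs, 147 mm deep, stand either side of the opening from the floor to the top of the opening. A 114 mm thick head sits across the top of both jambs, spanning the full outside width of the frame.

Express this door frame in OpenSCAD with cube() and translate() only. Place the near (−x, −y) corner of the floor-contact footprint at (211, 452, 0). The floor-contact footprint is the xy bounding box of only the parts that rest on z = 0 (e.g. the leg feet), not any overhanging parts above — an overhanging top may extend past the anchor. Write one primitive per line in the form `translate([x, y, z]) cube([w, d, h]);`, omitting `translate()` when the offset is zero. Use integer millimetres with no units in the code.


translate([211, 452, 0]) cube([82, 147, 2141]);
translate([1117, 452, 0]) cube([82, 147, 2141]);
translate([211, 452, 2141]) cube([988, 147, 114]);


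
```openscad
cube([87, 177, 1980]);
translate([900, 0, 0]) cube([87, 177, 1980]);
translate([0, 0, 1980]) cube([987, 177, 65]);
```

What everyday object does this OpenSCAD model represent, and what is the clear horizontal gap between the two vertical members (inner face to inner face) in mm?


A door frame. The clear opening width is 813 mm.

Two 1980 mm tall posts with a header on top — a door frame. The left jamb is 87 mm wide at x = 0; the right jamb starts at x = 900. The clear opening is 900 − 87 = 813 mm.


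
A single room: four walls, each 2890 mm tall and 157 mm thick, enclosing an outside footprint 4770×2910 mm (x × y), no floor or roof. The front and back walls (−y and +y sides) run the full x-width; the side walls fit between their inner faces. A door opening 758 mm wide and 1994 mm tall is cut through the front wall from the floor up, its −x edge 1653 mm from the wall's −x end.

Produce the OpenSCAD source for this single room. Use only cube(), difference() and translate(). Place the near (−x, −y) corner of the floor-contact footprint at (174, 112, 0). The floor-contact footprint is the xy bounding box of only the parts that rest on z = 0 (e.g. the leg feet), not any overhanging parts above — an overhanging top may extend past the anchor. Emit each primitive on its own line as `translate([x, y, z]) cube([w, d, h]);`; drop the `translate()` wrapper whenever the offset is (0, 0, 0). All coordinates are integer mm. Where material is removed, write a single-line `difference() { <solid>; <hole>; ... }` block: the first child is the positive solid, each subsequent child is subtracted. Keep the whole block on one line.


difference() { translate([174, 112, 0]) cube([4770, 157, 2890]); translate([1827, 112, 0]) cube([758, 157, 1994]); }
translate([174, 2865, 0]) cube([4770, 157, 2890]);
translate([174, 269, 0]) cube([157, 2596, 2890]);
translate([4787, 269, 0]) cube([157, 2596, 2890]);


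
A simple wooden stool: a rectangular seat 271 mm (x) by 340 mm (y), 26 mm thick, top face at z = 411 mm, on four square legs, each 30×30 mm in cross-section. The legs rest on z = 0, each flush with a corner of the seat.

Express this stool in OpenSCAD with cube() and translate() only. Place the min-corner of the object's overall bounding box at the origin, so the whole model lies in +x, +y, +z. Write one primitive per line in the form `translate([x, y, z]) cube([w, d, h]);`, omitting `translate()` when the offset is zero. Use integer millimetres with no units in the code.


translate([0, 0, 385]) cube([271, 340, 26]);
cube([30, 30, 385]);
translate([241, 0, 0]) cube([30, 30, 385]);
translate([0, 310, 0]) cube([30, 30, 385]);
translate([241, 310, 0]) cube([30, 30, 385]);


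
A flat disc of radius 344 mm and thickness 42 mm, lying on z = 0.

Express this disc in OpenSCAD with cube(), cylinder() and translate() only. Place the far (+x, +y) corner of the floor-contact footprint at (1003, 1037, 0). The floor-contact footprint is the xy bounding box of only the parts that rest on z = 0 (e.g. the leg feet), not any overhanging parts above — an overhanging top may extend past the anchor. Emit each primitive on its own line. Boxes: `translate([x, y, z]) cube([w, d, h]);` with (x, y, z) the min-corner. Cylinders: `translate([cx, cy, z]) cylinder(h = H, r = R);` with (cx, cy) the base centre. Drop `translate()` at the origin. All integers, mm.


translate([659, 693, 0]) cylinder(h = 42, r = 344);


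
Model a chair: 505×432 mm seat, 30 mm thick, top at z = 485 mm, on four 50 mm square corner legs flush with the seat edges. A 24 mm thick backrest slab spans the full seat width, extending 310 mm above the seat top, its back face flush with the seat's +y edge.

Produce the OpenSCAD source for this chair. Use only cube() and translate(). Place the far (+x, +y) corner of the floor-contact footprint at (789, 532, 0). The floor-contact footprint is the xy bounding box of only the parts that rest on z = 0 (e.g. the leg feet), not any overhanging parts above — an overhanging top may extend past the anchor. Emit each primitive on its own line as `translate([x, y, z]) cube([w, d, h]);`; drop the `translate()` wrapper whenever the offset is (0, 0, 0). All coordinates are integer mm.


// leg_h = 485 - 30 = 455
translate([284, 100, 455]) cube([505, 432, 30]);
translate([284, 100, 0]) cube([50, 50, 455]);
translate([739, 100, 0]) cube([50, 50, 455]);
translate([284, 482, 0]) cube([50, 50, 455]);
translate([739, 482, 0]) cube([50, 50, 455]);
translate([284, 508, 485]) cube([505, 24, 310]);


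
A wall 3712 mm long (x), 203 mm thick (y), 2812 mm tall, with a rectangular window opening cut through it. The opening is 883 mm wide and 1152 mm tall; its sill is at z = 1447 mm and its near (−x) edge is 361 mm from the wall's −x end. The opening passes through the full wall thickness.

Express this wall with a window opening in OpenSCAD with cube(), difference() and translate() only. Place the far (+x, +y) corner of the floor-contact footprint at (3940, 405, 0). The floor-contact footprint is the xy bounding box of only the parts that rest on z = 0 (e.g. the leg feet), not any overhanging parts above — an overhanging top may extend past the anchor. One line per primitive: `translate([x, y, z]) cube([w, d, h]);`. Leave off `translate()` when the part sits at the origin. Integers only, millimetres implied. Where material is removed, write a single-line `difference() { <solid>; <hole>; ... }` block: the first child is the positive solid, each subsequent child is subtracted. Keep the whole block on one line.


difference() { translate([228, 202, 0]) cube([3712, 203, 2812]); translate([589, 202, 1447]) cube([883, 203, 1152]); }


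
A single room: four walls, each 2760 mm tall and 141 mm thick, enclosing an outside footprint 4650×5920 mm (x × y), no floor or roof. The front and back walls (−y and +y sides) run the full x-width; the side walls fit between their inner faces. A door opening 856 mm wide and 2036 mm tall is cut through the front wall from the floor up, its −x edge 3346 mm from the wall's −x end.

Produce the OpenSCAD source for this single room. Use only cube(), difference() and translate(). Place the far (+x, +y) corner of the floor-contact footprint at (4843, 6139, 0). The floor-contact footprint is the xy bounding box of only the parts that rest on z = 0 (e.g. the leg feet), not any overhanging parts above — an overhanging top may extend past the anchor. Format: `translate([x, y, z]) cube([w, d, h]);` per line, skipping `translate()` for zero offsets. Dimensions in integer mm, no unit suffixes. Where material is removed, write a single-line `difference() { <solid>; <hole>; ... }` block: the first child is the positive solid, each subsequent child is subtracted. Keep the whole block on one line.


difference() { translate([193, 219, 0]) cube([4650, 141, 2760]); translate([3539, 219, 0]) cube([856, 141, 2036]); }
translate([193, 5998, 0]) cube([4650, 141, 2760]);
translate([193, 360, 0]) cube([141, 5638, 2760]);
translate([4702, 360, 0]) cube([141, 5638, 2760]);


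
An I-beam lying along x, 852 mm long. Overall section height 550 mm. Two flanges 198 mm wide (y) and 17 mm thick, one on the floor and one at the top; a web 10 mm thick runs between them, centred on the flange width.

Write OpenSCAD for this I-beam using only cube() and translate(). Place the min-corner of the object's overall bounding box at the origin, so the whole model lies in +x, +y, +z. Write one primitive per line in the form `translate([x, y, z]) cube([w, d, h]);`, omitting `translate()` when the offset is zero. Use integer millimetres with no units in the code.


cube([852, 198, 17]);
translate([0, 94, 17]) cube([852, 10, 516]);
translate([0, 0, 533]) cube([852, 198, 17]);


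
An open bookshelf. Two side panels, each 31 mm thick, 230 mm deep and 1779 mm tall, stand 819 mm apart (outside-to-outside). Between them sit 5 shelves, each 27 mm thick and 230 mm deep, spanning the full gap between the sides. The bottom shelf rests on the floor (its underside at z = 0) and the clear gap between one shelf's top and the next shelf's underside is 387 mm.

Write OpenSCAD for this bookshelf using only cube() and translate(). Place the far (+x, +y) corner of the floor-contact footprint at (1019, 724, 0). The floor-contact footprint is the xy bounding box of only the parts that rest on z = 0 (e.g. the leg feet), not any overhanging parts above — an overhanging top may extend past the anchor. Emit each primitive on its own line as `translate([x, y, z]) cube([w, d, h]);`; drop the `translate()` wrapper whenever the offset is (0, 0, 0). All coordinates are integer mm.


translate([200, 494, 0]) cube([31, 230, 1779]);
translate([988, 494, 0]) cube([31, 230, 1779]);
translate([231, 494, 0]) cube([757, 230, 27]);
translate([231, 494, 414]) cube([757, 230, 27]);
translate([231, 494, 828]) cube([757, 230, 27]);
translate([231, 494, 1242]) cube([757, 230, 27]);
translate([231, 494, 1656]) cube([757, 230, 27]);


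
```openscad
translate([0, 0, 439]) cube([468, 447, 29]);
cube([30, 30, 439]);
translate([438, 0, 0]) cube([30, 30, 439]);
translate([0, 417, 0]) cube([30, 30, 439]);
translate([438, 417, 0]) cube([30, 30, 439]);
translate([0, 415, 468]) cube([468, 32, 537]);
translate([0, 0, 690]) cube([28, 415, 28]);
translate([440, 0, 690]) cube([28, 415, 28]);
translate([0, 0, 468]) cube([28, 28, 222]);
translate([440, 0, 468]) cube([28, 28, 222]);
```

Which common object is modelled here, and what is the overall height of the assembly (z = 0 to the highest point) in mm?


A chair. The overall height is 1005 mm.

A slab on four corner posts with a tall panel at the back — a chair. The seat slab sits at z = 439 with thickness 29, and the 537 mm backrest starts at the seat top, so the overall height is 439 + 29 + 537 = 1005 mm.


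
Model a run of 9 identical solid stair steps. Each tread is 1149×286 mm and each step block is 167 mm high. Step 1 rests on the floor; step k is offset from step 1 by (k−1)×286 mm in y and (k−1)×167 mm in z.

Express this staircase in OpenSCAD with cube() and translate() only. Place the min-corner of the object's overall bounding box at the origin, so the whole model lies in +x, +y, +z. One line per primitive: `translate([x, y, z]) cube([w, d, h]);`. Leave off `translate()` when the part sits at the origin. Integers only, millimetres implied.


cube([1149, 286, 167]);
translate([0, 286, 167]) cube([1149, 286, 167]);
translate([0, 572, 334]) cube([1149, 286, 167]);
translate([0, 858, 501]) cube([1149, 286, 167]);
translate([0, 1144, 668]) cube([1149, 286, 167]);
translate([0, 1430, 835]) cube([1149, 286, 167]);
translate([0, 1716, 1002]) cube([1149, 286, 167]);
translate([0, 2002, 1169]) cube([1149, 286, 167]);
translate([0, 2288, 1336]) cube([1149, 286, 167]);


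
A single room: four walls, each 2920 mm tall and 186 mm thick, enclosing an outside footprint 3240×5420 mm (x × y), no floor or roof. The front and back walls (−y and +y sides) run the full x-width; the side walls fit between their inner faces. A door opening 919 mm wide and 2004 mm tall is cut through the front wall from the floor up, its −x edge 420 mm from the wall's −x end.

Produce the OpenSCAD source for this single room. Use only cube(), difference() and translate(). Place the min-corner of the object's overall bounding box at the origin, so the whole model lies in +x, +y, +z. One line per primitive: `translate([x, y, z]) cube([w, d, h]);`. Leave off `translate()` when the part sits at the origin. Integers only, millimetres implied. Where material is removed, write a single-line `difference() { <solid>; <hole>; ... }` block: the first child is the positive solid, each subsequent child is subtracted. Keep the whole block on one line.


difference() { cube([3240, 186, 2920]); translate([420, 0, 0]) cube([919, 186, 2004]); }
translate([0, 5234, 0]) cube([3240, 186, 2920]);
translate([0, 186, 0]) cube([186, 5048, 2920]);
translate([3054, 186, 0]) cube([186, 5048, 2920]);


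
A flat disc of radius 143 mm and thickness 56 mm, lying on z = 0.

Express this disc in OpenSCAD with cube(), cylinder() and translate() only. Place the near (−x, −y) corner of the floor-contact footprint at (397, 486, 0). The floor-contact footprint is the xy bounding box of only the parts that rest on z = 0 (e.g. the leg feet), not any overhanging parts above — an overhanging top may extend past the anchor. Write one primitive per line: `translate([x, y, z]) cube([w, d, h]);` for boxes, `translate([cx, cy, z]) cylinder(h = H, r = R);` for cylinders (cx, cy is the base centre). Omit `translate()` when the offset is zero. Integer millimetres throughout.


translate([540, 629, 0]) cylinder(h = 56, r = 143);


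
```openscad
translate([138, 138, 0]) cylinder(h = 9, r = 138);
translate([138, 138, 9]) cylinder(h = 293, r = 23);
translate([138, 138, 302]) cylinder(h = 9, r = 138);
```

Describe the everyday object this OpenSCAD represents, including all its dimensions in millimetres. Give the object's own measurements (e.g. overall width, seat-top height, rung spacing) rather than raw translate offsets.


A spool: two coaxial disc flanges of radius 138 mm and thickness 9 mm, joined by a core cylinder of radius 23 mm and height 293 mm. The lower flange rests on z = 0 and the three cylinders share a vertical axis.


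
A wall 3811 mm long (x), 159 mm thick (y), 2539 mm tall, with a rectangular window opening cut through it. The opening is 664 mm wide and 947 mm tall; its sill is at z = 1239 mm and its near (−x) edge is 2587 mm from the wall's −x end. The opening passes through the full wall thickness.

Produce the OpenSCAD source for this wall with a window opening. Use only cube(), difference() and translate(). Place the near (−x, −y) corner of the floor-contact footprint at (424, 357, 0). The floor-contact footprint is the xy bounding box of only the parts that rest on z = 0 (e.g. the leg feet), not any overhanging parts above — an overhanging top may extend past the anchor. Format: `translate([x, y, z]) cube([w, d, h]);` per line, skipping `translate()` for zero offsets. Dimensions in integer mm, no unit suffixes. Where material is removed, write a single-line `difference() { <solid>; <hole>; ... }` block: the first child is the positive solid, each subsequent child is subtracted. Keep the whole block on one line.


difference() { translate([424, 357, 0]) cube([3811, 159, 2539]); translate([3011, 357, 1239]) cube([664, 159, 947]); }
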